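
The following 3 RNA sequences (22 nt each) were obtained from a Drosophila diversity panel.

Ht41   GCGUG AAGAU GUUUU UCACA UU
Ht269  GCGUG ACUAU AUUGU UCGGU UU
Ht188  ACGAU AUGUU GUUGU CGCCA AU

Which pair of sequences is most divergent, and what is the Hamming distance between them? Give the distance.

13

Pairwise Hamming distances:
  Ht41 vs Ht269: 7
  Ht41 vs Ht188: 10
  Ht269 vs Ht188: 13
The largest is 13, between Ht269 and Ht188.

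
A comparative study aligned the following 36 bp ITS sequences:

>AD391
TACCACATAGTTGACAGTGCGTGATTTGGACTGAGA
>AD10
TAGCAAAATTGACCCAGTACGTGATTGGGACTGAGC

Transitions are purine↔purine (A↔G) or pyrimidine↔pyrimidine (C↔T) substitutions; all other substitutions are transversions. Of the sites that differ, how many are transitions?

1

The sequences differ at positions 3 (C/G, transversion), 6 (C/A, transversion), 8 (T/A, transversion), 9 (A/T, transversion), 10 (G/T, transversion), 11 (T/G, transversion), 12 (T/A, transversion), 13 (G/C, transversion), 14 (A/C, transversion), 19 (G/A, transition), 27 (T/G, transversion), 36 (A/C, transversion).
Of the 12 differences, 1 transition and 11 transversions, so the answer is 1.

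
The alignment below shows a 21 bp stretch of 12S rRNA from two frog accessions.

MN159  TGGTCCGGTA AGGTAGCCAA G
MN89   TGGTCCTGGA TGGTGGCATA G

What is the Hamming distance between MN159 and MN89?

6

Mismatches occur at site 7 (G→T), site 9 (T→G), site 11 (A→T), site 15 (A→G), site 18 (C→A), site 19 (A→T).
That gives 6 mismatches out of 21 aligned sites, so the Hamming distance is 6.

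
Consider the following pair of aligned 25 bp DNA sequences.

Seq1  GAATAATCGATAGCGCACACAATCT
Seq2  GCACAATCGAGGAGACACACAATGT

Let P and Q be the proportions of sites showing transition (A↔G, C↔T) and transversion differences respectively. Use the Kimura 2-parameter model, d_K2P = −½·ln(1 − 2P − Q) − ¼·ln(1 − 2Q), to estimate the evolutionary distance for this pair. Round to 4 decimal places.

0.4234

Mismatches occur at site 2 (A→C, transversion), site 4 (T→C, transition), site 11 (T→G, transversion), site 12 (A→G, transition), site 13 (G→A, transition), site 14 (C→G, transversion), site 15 (G→A, transition), site 24 (C→G, transversion).
Of the 8 differences, 4 transitions and 4 transversions over 25 sites: P = 4/25 = 0.160000, Q = 4/25 = 0.160000.
d = −0.5·ln(0.520000) − 0.25·ln(0.680000) = −0.5·(-0.653926) − 0.25·(-0.385662) = 0.4234.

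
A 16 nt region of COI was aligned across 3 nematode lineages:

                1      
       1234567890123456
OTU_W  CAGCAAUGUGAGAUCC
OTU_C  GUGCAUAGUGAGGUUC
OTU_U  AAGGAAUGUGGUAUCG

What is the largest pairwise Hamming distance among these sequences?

10

Pairwise Hamming distances:
  OTU_W vs OTU_C: 6
  OTU_W vs OTU_U: 5
  OTU_C vs OTU_U: 10
The largest is 10, between OTU_C and OTU_U.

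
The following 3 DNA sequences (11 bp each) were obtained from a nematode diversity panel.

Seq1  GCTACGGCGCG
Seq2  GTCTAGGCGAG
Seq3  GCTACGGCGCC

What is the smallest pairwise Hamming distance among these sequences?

1

Pairwise Hamming distances:
  Seq1 vs Seq2: 5
  Seq1 vs Seq3: 1
  Seq2 vs Seq3: 6
The smallest is 1, between Seq1 and Seq3.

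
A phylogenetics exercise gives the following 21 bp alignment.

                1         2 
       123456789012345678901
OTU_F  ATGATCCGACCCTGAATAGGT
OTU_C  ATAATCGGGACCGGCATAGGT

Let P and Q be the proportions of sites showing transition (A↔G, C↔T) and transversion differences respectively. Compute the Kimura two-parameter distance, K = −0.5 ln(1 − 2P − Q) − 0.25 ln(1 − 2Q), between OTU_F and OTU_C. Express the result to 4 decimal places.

The sequences differ at positions 3 (G/A, transition), 7 (C/G, transversion), 9 (A/G, transition), 10 (C/A, transversion), 13 (T/G, transversion), 15 (A/C, transversion).
Of the 6 differences, 2 transitions and 4 transversions over 21 sites: P = 2/21 = 0.095238, Q = 4/21 = 0.190476.
d = −0.5·ln(0.619048) − 0.25·ln(0.619048) = −0.5·(-0.479572) − 0.25·(-0.479572) = 0.3597.

0.3597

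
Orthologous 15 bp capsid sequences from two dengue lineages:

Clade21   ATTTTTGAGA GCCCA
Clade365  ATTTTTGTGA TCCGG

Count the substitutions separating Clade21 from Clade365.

Mismatches occur at site 8 (A↔T), site 11 (G↔T), site 14 (C↔G), site 15 (A↔G).
That gives 4 mismatches out of 15 aligned sites, so the Hamming distance is 4.

4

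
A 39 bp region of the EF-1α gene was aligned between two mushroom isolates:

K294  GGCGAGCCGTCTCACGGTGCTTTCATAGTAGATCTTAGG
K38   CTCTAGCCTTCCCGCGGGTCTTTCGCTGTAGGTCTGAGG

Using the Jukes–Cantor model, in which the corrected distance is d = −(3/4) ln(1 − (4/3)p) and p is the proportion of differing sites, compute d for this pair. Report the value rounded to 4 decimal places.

0.4408

Differing sites — 1:G/C; 2:G/T; 4:G/T; 9:G/T; 12:T/C; 14:A/G; 18:T/G; 19:G/T; 25:A/G; 26:T/C; 27:A/T; 32:A/G; 36:T/G.
p = 13/39 = 0.333333.
d = −0.75 · ln(1 − (4/3)·0.333333) = −0.75 · ln(0.555556) = −0.75 · (-0.587786) = 0.4408.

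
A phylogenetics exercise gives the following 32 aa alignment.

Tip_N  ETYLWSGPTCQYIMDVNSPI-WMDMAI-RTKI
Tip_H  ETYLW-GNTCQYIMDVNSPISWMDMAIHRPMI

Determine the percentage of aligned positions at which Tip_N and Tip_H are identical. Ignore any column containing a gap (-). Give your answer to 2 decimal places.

Excluding the 3 gap columns leaves 29 comparable sites.
The sequences differ at positions 8 (P/N), 30 (T/P), 31 (K/M).
26 of the 29 comparable sites match, so the percent identity is 26/29 × 100 = 89.66%.

89.66%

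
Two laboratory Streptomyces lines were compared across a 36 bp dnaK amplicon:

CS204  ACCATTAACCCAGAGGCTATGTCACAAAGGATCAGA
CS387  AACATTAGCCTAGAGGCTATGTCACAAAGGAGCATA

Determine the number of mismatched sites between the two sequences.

Differing sites — 2:C/A; 8:A/G; 11:C/T; 32:T/G; 35:G/T.
That gives 5 mismatches out of 36 aligned sites, so the Hamming distance is 5.

5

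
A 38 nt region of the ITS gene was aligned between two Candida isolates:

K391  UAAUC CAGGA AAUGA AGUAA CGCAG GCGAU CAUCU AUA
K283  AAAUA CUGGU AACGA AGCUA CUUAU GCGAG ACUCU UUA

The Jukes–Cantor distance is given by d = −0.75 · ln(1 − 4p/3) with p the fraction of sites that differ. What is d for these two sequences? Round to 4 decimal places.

0.5068

Mismatches occur at site 1 (U→A), site 5 (C→A), site 7 (A→U), site 10 (A→U), site 13 (U→C), site 18 (U→C), site 19 (A→U), site 22 (G→U), site 23 (C→U), site 25 (G→U), site 30 (U→G), site 31 (C→A), site 32 (A→C), site 36 (A→U).
p = 14/38 = 0.368421.
d = −0.75 · ln(1 − (4/3)·0.368421) = −0.75 · ln(0.508772) = −0.75 · (-0.675755) = 0.5068.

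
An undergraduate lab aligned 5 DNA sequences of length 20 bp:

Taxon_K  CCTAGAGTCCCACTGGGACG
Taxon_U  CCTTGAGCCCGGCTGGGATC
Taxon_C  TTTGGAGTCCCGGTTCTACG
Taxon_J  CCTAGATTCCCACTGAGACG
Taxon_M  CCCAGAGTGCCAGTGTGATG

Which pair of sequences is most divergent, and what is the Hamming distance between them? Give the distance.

11

Pairwise Hamming distances:
  Taxon_K vs Taxon_U: 6
  Taxon_K vs Taxon_C: 8
  Taxon_K vs Taxon_J: 2
  Taxon_K vs Taxon_M: 5
  Taxon_U vs Taxon_C: 11
  Taxon_U vs Taxon_J: 8
  Taxon_U vs Taxon_M: 9
  Taxon_C vs Taxon_J: 9
  Taxon_C vs Taxon_M: 10
  Taxon_J vs Taxon_M: 6
The largest is 11, between Taxon_U and Taxon_C.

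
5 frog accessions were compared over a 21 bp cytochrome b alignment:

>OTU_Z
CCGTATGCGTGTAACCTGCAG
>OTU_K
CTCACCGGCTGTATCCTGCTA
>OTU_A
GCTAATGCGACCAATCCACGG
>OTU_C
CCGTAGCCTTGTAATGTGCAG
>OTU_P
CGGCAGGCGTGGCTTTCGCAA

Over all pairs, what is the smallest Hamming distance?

Pairwise Hamming distances:
  OTU_Z vs OTU_K: 10
  OTU_Z vs OTU_A: 10
  OTU_Z vs OTU_C: 5
  OTU_Z vs OTU_P: 10
  OTU_K vs OTU_A: 16
  OTU_K vs OTU_C: 13
  OTU_K vs OTU_P: 13
  OTU_A vs OTU_C: 13
  OTU_A vs OTU_P: 14
  OTU_C vs OTU_P: 10
The smallest is 5, between OTU_Z and OTU_C.

5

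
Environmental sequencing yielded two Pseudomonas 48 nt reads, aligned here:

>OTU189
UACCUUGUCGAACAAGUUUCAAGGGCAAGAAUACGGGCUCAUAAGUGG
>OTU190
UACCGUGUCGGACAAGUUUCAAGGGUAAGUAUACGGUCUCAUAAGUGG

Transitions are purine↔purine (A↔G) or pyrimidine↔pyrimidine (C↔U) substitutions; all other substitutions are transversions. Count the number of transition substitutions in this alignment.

2

Differing sites — 5:U/G (Tv); 11:A/G (Ti); 26:C/U (Ti); 30:A/U (Tv); 37:G/U (Tv).
Of the 5 differences, 2 transitions and 3 transversions, so the answer is 2.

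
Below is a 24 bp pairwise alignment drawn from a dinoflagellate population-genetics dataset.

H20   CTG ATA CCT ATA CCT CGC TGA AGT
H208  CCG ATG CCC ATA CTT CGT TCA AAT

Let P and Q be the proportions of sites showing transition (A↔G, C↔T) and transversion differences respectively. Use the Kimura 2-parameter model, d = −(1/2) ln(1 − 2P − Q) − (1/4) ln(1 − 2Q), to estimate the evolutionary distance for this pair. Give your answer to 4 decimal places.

0.4118

The sequences differ at positions 2 (T/C, transition), 6 (A/G, transition), 9 (T/C, transition), 14 (C/T, transition), 18 (C/T, transition), 20 (G/C, transversion), 23 (G/A, transition).
Of the 7 differences, 6 transitions and 1 transversion over 24 sites: P = 6/24 = 0.250000, Q = 1/24 = 0.041667.
d = −0.5·ln(0.458333) − 0.25·ln(0.916666) = −0.5·(-0.780159) − 0.25·(-0.087012) = 0.4118.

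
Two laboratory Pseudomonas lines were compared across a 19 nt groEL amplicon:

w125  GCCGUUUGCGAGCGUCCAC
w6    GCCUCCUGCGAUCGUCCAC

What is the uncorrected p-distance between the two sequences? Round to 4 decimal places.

0.2105

The sequences differ at positions 4 (G/U), 5 (U/C), 6 (U/C), 12 (G/U).
There are 4 differences over 19 sites, so p = 4/19 = 0.2105.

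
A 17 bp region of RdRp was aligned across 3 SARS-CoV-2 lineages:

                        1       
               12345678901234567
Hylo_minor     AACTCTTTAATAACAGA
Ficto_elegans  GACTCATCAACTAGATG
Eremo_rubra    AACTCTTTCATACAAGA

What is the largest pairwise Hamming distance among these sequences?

10

Pairwise Hamming distances:
  Hylo_minor vs Ficto_elegans: 8
  Hylo_minor vs Eremo_rubra: 3
  Ficto_elegans vs Eremo_rubra: 10
The largest is 10, between Ficto_elegans and Eremo_rubra.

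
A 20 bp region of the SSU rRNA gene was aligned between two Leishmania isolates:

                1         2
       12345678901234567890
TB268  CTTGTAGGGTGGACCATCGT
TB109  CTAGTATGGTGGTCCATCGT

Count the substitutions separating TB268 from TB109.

Differing sites — 3:T/A; 7:G/T; 13:A/T.
That gives 3 mismatches out of 20 aligned sites, so the Hamming distance is 3.

3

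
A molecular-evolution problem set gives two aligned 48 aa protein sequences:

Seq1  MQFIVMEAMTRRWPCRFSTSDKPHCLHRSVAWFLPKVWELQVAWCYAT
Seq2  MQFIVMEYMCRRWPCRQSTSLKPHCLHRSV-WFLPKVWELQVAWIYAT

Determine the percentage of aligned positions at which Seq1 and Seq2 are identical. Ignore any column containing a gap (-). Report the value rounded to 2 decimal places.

Excluding the 1 gap column leaves 47 comparable sites.
Mismatches occur at site 8 (A→Y), site 10 (T→C), site 17 (F→Q), site 21 (D→L), site 45 (C→I).
42 of the 47 comparable sites match, so the percent identity is 42/47 × 100 = 89.36%.

89.36%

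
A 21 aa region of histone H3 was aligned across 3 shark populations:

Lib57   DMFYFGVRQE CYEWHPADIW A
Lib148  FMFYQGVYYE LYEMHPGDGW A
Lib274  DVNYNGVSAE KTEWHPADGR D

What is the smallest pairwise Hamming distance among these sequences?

Pairwise Hamming distances:
  Lib57 vs Lib148: 8
  Lib57 vs Lib274: 10
  Lib148 vs Lib274: 12
The smallest is 8, between Lib57 and Lib148.

8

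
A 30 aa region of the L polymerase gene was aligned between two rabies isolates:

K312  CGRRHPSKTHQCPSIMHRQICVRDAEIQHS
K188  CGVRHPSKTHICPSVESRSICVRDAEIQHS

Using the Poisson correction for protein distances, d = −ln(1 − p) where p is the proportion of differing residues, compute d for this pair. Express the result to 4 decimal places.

0.2231

Differing sites — 3:R/V; 11:Q/I; 15:I/V; 16:M/E; 17:H/S; 19:Q/S.
p = 6/30 = 0.200000.
d = −ln(1 − 0.200000) = −ln(0.800000) = 0.2231.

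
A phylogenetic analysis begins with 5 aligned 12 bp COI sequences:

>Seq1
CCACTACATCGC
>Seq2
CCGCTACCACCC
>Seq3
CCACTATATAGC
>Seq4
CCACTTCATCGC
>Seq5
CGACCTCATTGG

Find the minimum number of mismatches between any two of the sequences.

1

Pairwise Hamming distances:
  Seq1 vs Seq2: 4
  Seq1 vs Seq3: 2
  Seq1 vs Seq4: 1
  Seq1 vs Seq5: 5
  Seq2 vs Seq3: 6
  Seq2 vs Seq4: 5
  Seq2 vs Seq5: 9
  Seq3 vs Seq4: 3
  Seq3 vs Seq5: 6
  Seq4 vs Seq5: 4
The smallest is 1, between Seq1 and Seq4.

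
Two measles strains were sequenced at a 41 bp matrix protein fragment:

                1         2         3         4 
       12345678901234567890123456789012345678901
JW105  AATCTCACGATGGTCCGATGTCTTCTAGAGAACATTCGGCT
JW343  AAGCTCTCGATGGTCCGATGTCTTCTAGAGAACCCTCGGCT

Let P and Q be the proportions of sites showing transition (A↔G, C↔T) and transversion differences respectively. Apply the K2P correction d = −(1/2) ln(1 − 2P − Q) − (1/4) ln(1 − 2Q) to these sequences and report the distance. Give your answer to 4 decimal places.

0.1046

Differing sites — 3:T/G (Tv); 7:A/T (Tv); 34:A/C (Tv); 35:T/C (Ti).
Of the 4 differences, 1 transition and 3 transversions over 41 sites: P = 1/41 = 0.024390, Q = 3/41 = 0.073171.
d = −0.5·ln(0.878049) − 0.25·ln(0.853658) = −0.5·(-0.130053) − 0.25·(-0.158225) = 0.1046.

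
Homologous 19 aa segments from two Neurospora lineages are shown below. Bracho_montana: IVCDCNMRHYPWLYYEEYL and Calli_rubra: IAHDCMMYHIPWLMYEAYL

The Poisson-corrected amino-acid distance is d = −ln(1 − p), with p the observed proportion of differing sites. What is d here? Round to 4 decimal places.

Mismatches occur at site 2 (V↔A), site 3 (C↔H), site 6 (N↔M), site 8 (R↔Y), site 10 (Y↔I), site 14 (Y↔M), site 17 (E↔A).
p = 7/19 = 0.368421.
d = −ln(1 − 0.368421) = −ln(0.631579) = 0.4595.

0.4595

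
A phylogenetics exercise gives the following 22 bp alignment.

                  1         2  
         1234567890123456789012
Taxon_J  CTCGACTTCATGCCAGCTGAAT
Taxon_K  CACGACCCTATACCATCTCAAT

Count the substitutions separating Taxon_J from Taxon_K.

Mismatches occur at site 2 (T→A), site 7 (T→C), site 8 (T→C), site 9 (C→T), site 12 (G→A), site 16 (G→T), site 19 (G→C).
That gives 7 mismatches out of 22 aligned sites, so the Hamming distance is 7.

7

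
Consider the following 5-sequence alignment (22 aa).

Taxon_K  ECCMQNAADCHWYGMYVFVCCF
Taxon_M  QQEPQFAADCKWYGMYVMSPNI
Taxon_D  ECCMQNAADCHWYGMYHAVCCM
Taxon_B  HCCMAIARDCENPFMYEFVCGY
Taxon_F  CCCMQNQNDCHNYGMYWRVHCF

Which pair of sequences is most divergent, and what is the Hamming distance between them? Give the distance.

Pairwise Hamming distances:
  Taxon_K vs Taxon_M: 11
  Taxon_K vs Taxon_D: 3
  Taxon_K vs Taxon_B: 11
  Taxon_K vs Taxon_F: 7
  Taxon_M vs Taxon_D: 12
  Taxon_M vs Taxon_B: 17
  Taxon_M vs Taxon_F: 15
  Taxon_D vs Taxon_B: 12
  Taxon_D vs Taxon_F: 8
  Taxon_B vs Taxon_F: 13
The largest is 17, between Taxon_M and Taxon_B.

17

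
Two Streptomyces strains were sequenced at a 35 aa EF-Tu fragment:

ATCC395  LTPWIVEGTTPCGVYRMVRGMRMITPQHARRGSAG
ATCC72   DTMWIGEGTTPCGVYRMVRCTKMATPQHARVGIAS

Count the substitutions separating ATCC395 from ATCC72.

Differing sites — 1:L/D; 3:P/M; 6:V/G; 20:G/C; 21:M/T; 22:R/K; 24:I/A; 31:R/V; 33:S/I; 35:G/S.
That gives 10 mismatches out of 35 aligned sites, so the Hamming distance is 10.

10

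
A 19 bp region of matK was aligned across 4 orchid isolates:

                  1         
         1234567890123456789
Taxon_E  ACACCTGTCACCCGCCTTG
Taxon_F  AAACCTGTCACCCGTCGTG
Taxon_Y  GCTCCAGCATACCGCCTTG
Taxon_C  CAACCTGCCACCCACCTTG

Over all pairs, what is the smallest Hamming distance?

Pairwise Hamming distances:
  Taxon_E vs Taxon_F: 3
  Taxon_E vs Taxon_Y: 7
  Taxon_E vs Taxon_C: 4
  Taxon_F vs Taxon_Y: 10
  Taxon_F vs Taxon_C: 5
  Taxon_Y vs Taxon_C: 8
The smallest is 3, between Taxon_E and Taxon_F.

3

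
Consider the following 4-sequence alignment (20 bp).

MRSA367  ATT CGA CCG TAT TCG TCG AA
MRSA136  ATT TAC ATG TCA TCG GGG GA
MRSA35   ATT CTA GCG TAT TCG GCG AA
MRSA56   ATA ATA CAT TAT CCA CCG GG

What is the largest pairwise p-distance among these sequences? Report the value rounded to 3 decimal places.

Pairwise Hamming distances:
  MRSA367 vs MRSA136: 10
  MRSA367 vs MRSA35: 3
  MRSA367 vs MRSA56: 10
  MRSA136 vs MRSA35: 9
  MRSA136 vs MRSA56: 14
  MRSA35 vs MRSA56: 10
The largest is 14 mismatches, between MRSA136 and MRSA56; p = 14/20 = 0.700.

0.700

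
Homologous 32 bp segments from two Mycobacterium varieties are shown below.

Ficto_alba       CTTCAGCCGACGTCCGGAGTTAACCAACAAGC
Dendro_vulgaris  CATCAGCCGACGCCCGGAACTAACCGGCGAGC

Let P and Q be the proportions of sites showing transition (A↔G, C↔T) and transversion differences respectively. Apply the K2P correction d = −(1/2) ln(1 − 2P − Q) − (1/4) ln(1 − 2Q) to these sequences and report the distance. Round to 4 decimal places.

Mismatches occur at site 2 (T/A, transversion), site 13 (T/C, transition), site 19 (G/A, transition), site 20 (T/C, transition), site 26 (A/G, transition), site 27 (A/G, transition), site 29 (A/G, transition).
Of the 7 differences, 6 transitions and 1 transversion over 32 sites: P = 6/32 = 0.187500, Q = 1/32 = 0.031250.
d = −0.5·ln(0.593750) − 0.25·ln(0.937500) = −0.5·(-0.521297) − 0.25·(-0.064539) = 0.2768.

0.2768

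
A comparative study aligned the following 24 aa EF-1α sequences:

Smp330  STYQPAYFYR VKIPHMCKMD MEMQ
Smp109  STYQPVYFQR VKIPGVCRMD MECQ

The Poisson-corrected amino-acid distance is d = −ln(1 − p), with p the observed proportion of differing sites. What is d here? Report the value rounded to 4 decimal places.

Differing sites — 6:A/V; 9:Y/Q; 15:H/G; 16:M/V; 18:K/R; 23:M/C.
p = 6/24 = 0.250000.
d = −ln(1 − 0.250000) = −ln(0.750000) = 0.2877.

0.2877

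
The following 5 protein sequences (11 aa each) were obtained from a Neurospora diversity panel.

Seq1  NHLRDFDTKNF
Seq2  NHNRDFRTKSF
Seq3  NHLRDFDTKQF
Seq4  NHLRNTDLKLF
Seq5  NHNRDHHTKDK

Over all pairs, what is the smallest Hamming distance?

1

Pairwise Hamming distances:
  Seq1 vs Seq2: 3
  Seq1 vs Seq3: 1
  Seq1 vs Seq4: 4
  Seq1 vs Seq5: 5
  Seq2 vs Seq3: 3
  Seq2 vs Seq4: 6
  Seq2 vs Seq5: 4
  Seq3 vs Seq4: 4
  Seq3 vs Seq5: 5
  Seq4 vs Seq5: 7
The smallest is 1, between Seq1 and Seq3.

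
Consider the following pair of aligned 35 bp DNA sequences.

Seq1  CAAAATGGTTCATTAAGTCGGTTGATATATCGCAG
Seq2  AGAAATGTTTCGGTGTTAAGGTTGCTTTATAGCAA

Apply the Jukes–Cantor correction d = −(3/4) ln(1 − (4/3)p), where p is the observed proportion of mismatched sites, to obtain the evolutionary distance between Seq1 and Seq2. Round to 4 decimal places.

The sequences differ at positions 1 (C/A), 2 (A/G), 8 (G/T), 12 (A/G), 13 (T/G), 15 (A/G), 16 (A/T), 17 (G/T), 18 (T/A), 19 (C/A), 25 (A/C), 27 (A/T), 31 (C/A), 35 (G/A).
p = 14/35 = 0.400000.
d = −0.75 · ln(1 − (4/3)·0.400000) = −0.75 · ln(0.466667) = −0.75 · (-0.762139) = 0.5716.

0.5716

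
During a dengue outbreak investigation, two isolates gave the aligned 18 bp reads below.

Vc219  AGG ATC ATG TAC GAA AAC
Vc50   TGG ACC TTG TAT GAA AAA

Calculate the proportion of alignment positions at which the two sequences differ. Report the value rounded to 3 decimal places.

The sequences differ at positions 1 (A/T), 5 (T/C), 7 (A/T), 12 (C/T), 18 (C/A).
There are 5 differences over 18 sites, so p = 5/18 = 0.278.

0.278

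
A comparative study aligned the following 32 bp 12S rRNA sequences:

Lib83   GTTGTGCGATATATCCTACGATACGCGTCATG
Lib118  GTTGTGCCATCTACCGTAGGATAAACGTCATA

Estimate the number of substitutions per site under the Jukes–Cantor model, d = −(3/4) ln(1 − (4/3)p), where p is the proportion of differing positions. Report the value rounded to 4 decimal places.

0.3041

The sequences differ at positions 8 (G/C), 11 (A/C), 14 (T/C), 16 (C/G), 19 (C/G), 24 (C/A), 25 (G/A), 32 (G/A).
p = 8/32 = 0.250000.
d = −0.75 · ln(1 − (4/3)·0.250000) = −0.75 · ln(0.666667) = −0.75 · (-0.405465) = 0.3041.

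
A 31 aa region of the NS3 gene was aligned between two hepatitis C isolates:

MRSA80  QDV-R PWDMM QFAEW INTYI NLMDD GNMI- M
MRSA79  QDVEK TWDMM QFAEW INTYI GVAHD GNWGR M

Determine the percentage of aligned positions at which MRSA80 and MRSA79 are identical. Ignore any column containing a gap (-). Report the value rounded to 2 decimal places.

Excluding the 2 gap columns leaves 29 comparable sites.
Mismatches occur at site 5 (R↔K), site 6 (P↔T), site 21 (N↔G), site 22 (L↔V), site 23 (M↔A), site 24 (D↔H), site 28 (M↔W), site 29 (I↔G).
21 of the 29 comparable sites match, so the percent identity is 21/29 × 100 = 72.41%.

72.41%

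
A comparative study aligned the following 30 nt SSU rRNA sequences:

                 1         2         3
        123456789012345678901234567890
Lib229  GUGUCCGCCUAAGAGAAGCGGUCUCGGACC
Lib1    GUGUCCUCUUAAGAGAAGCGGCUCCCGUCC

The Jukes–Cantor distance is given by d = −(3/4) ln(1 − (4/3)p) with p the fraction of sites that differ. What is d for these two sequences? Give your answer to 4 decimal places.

The sequences differ at positions 7 (G/U), 9 (C/U), 22 (U/C), 23 (C/U), 24 (U/C), 26 (G/C), 28 (A/U).
p = 7/30 = 0.233333.
d = −0.75 · ln(1 − (4/3)·0.233333) = −0.75 · ln(0.688889) = −0.75 · (-0.372675) = 0.2795.

0.2795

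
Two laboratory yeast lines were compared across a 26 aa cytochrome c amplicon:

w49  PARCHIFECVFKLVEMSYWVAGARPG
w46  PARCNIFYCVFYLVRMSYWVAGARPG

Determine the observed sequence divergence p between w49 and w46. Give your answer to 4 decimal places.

Differing sites — 5:H/N; 8:E/Y; 12:K/Y; 15:E/R.
There are 4 differences over 26 sites, so p = 4/26 = 0.1538.

0.1538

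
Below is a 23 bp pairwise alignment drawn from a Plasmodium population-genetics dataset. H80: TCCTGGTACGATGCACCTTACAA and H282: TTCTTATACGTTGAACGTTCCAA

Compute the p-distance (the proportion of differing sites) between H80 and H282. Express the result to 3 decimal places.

0.304

Differing sites — 2:C/T; 5:G/T; 6:G/A; 11:A/T; 14:C/A; 17:C/G; 20:A/C.
There are 7 differences over 23 sites, so p = 7/23 = 0.304.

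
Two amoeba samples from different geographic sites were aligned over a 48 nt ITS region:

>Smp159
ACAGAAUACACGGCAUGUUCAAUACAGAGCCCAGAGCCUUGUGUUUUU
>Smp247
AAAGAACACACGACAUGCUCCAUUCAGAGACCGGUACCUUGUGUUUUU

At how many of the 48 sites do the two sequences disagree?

10

The sequences differ at positions 2 (C/A), 7 (U/C), 13 (G/A), 18 (U/C), 21 (A/C), 24 (A/U), 30 (C/A), 33 (A/G), 35 (A/U), 36 (G/A).
That gives 10 mismatches out of 48 aligned sites, so the Hamming distance is 10.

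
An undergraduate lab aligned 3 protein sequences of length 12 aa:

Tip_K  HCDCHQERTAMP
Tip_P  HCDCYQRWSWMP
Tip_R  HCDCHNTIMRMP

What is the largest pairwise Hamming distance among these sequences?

Pairwise Hamming distances:
  Tip_K vs Tip_P: 5
  Tip_K vs Tip_R: 5
  Tip_P vs Tip_R: 6
The largest is 6, between Tip_P and Tip_R.

6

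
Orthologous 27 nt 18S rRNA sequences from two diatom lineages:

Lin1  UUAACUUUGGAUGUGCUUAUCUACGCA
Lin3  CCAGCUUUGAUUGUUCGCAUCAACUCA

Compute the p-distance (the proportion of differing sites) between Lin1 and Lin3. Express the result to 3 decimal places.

The sequences differ at positions 1 (U/C), 2 (U/C), 4 (A/G), 10 (G/A), 11 (A/U), 15 (G/U), 17 (U/G), 18 (U/C), 22 (U/A), 25 (G/U).
There are 10 differences over 27 sites, so p = 10/27 = 0.370.

0.370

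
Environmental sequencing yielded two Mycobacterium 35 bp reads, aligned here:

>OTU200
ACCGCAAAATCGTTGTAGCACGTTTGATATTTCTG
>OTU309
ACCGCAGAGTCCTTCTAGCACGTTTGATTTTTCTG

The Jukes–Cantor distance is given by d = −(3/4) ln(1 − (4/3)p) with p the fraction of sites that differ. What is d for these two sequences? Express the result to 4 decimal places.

Mismatches occur at site 7 (A→G), site 9 (A→G), site 12 (G→C), site 15 (G→C), site 29 (A→T).
p = 5/35 = 0.142857.
d = −0.75 · ln(1 − (4/3)·0.142857) = −0.75 · ln(0.809524) = −0.75 · (-0.211309) = 0.1585.

0.1585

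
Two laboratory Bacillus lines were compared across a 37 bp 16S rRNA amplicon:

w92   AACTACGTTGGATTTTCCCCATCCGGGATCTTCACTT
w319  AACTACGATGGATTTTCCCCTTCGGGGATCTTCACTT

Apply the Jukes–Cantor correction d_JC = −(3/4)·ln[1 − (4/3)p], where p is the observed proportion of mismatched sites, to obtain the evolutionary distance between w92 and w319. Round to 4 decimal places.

Differing sites — 8:T/A; 21:A/T; 24:C/G.
p = 3/37 = 0.081081.
d = −0.75 · ln(1 − (4/3)·0.081081) = −0.75 · ln(0.891892) = −0.75 · (-0.114410) = 0.0858.

0.0858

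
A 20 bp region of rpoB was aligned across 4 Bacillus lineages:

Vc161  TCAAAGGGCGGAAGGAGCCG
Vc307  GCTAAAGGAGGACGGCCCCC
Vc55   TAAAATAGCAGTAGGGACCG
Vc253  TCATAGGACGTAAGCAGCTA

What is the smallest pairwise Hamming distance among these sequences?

6

Pairwise Hamming distances:
  Vc161 vs Vc307: 8
  Vc161 vs Vc55: 7
  Vc161 vs Vc253: 6
  Vc307 vs Vc55: 12
  Vc307 vs Vc253: 13
  Vc55 vs Vc253: 13
The smallest is 6, between Vc161 and Vc253.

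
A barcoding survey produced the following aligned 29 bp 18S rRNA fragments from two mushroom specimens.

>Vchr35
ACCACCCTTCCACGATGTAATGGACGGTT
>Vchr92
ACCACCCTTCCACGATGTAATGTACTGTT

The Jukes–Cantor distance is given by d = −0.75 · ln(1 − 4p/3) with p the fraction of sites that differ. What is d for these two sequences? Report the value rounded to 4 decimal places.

0.0723

The sequences differ at positions 23 (G/T), 26 (G/T).
p = 2/29 = 0.068966.
d = −0.75 · ln(1 − (4/3)·0.068966) = −0.75 · ln(0.908045) = −0.75 · (-0.096461) = 0.0723.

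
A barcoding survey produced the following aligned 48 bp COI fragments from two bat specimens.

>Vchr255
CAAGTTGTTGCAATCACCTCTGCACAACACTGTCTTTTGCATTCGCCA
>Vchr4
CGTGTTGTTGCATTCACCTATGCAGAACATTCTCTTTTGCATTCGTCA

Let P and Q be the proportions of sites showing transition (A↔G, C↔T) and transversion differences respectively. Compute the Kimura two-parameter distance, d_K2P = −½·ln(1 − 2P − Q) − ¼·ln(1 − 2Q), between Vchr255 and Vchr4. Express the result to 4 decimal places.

0.1885

Mismatches occur at site 2 (A↔G, transition), site 3 (A↔T, transversion), site 13 (A↔T, transversion), site 20 (C↔A, transversion), site 25 (C↔G, transversion), site 30 (C↔T, transition), site 32 (G↔C, transversion), site 46 (C↔T, transition).
Of the 8 differences, 3 transitions and 5 transversions over 48 sites: P = 3/48 = 0.062500, Q = 5/48 = 0.104167.
d = −0.5·ln(0.770833) − 0.25·ln(0.791666) = −0.5·(-0.260284) − 0.25·(-0.233616) = 0.1885.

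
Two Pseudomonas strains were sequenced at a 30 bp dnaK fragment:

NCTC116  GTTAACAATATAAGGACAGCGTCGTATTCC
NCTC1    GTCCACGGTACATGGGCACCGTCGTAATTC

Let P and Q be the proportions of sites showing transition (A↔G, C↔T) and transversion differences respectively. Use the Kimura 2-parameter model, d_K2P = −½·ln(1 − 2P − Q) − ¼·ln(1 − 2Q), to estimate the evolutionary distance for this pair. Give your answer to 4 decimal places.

Differing sites — 3:T/C (Ti); 4:A/C (Tv); 7:A/G (Ti); 8:A/G (Ti); 11:T/C (Ti); 13:A/T (Tv); 16:A/G (Ti); 19:G/C (Tv); 27:T/A (Tv); 29:C/T (Ti).
Of the 10 differences, 6 transitions and 4 transversions over 30 sites: P = 6/30 = 0.200000, Q = 4/30 = 0.133333.
d = −0.5·ln(0.466667) − 0.25·ln(0.733334) = −0.5·(-0.762139) − 0.25·(-0.310154) = 0.4586.

0.4586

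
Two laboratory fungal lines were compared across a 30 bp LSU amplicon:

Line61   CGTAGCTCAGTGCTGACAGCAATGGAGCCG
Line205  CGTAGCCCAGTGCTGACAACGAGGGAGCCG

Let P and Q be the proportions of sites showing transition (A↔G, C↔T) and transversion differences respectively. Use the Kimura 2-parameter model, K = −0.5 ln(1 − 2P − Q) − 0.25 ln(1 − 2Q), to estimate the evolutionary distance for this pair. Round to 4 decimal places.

0.1501

The sequences differ at positions 7 (T/C, transition), 19 (G/A, transition), 21 (A/G, transition), 23 (T/G, transversion).
Of the 4 differences, 3 transitions and 1 transversion over 30 sites: P = 3/30 = 0.100000, Q = 1/30 = 0.033333.
d = −0.5·ln(0.766667) − 0.25·ln(0.933334) = −0.5·(-0.265703) − 0.25·(-0.068992) = 0.1501.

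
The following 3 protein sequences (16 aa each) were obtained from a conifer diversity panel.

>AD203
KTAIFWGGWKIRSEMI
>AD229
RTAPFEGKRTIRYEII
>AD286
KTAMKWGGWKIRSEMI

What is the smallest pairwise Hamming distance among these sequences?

2

Pairwise Hamming distances:
  AD203 vs AD229: 8
  AD203 vs AD286: 2
  AD229 vs AD286: 9
The smallest is 2, between AD203 and AD286.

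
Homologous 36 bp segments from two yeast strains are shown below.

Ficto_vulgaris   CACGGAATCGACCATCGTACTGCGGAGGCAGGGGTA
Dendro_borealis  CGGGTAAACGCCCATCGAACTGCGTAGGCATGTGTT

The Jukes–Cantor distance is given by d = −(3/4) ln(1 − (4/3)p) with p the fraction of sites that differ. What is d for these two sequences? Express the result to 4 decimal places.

0.3470

The sequences differ at positions 2 (A/G), 3 (C/G), 5 (G/T), 8 (T/A), 11 (A/C), 18 (T/A), 25 (G/T), 31 (G/T), 33 (G/T), 36 (A/T).
p = 10/36 = 0.277778.
d = −0.75 · ln(1 − (4/3)·0.277778) = −0.75 · ln(0.629629) = −0.75 · (-0.462625) = 0.3470.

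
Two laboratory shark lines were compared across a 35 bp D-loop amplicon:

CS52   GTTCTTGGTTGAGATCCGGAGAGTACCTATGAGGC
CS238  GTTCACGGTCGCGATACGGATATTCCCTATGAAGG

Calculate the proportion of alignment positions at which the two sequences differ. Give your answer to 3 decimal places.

Mismatches occur at site 5 (T/A), site 6 (T/C), site 10 (T/C), site 12 (A/C), site 16 (C/A), site 21 (G/T), site 23 (G/T), site 25 (A/C), site 33 (G/A), site 35 (C/G).
There are 10 differences over 35 sites, so p = 10/35 = 0.286.

0.286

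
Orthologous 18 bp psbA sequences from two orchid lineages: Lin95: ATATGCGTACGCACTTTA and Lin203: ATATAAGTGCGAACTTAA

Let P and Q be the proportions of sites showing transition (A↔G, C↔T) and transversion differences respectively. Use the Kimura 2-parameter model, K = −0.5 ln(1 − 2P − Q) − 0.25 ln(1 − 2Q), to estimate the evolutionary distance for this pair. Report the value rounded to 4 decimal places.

The sequences differ at positions 5 (G/A, transition), 6 (C/A, transversion), 9 (A/G, transition), 12 (C/A, transversion), 17 (T/A, transversion).
Of the 5 differences, 2 transitions and 3 transversions over 18 sites: P = 2/18 = 0.111111, Q = 3/18 = 0.166667.
d = −0.5·ln(0.611111) − 0.25·ln(0.666666) = −0.5·(-0.492477) − 0.25·(-0.405466) = 0.3476.

0.3476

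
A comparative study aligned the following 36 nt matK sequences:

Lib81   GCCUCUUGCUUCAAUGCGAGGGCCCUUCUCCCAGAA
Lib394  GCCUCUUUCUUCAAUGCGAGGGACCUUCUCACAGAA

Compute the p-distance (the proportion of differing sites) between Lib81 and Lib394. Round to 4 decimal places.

Mismatches occur at site 8 (G↔U), site 23 (C↔A), site 31 (C↔A).
There are 3 differences over 36 sites, so p = 3/36 = 0.0833.

0.0833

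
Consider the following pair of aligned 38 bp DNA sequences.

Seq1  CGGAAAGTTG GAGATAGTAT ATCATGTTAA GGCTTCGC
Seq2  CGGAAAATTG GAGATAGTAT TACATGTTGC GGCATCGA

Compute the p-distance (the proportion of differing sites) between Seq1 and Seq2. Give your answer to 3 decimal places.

Mismatches occur at site 7 (G↔A), site 21 (A↔T), site 22 (T↔A), site 29 (A↔G), site 30 (A↔C), site 34 (T↔A), site 38 (C↔A).
There are 7 differences over 38 sites, so p = 7/38 = 0.184.

0.184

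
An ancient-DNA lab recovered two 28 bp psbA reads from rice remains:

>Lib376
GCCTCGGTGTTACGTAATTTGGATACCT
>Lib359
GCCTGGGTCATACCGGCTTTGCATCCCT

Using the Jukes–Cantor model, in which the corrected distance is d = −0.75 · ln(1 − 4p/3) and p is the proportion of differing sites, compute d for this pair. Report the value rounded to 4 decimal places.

Mismatches occur at site 5 (C↔G), site 9 (G↔C), site 10 (T↔A), site 14 (G↔C), site 15 (T↔G), site 16 (A↔G), site 17 (A↔C), site 22 (G↔C), site 25 (A↔C).
p = 9/28 = 0.321429.
d = −0.75 · ln(1 − (4/3)·0.321429) = −0.75 · ln(0.571428) = −0.75 · (-0.559617) = 0.4197.

0.4197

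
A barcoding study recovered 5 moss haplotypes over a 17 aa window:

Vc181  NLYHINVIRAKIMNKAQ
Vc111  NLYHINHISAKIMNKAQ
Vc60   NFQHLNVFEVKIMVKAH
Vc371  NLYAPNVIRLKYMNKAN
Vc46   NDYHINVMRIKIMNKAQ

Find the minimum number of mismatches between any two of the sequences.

2

Pairwise Hamming distances:
  Vc181 vs Vc111: 2
  Vc181 vs Vc60: 8
  Vc181 vs Vc371: 5
  Vc181 vs Vc46: 3
  Vc111 vs Vc60: 9
  Vc111 vs Vc371: 7
  Vc111 vs Vc46: 5
  Vc60 vs Vc371: 10
  Vc60 vs Vc46: 8
  Vc371 vs Vc46: 7
The smallest is 2, between Vc181 and Vc111.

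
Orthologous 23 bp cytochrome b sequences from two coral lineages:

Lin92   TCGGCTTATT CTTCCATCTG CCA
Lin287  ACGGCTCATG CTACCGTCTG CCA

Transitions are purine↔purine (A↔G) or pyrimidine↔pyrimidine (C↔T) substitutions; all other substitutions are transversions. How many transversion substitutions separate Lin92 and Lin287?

3

Differing sites — 1:T/A (Tv); 7:T/C (Ti); 10:T/G (Tv); 13:T/A (Tv); 16:A/G (Ti).
Of the 5 differences, 2 transitions and 3 transversions, so the answer is 3.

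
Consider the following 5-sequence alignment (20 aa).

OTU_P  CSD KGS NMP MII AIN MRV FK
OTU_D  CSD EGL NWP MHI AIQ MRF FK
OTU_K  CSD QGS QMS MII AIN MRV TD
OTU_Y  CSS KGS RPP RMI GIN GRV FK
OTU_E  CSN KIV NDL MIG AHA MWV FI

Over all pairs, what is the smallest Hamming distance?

5

Pairwise Hamming distances:
  OTU_P vs OTU_D: 6
  OTU_P vs OTU_K: 5
  OTU_P vs OTU_Y: 7
  OTU_P vs OTU_E: 10
  OTU_D vs OTU_K: 10
  OTU_D vs OTU_Y: 11
  OTU_D vs OTU_E: 13
  OTU_K vs OTU_Y: 11
  OTU_K vs OTU_E: 13
  OTU_Y vs OTU_E: 15
The smallest is 5, between OTU_P and OTU_K.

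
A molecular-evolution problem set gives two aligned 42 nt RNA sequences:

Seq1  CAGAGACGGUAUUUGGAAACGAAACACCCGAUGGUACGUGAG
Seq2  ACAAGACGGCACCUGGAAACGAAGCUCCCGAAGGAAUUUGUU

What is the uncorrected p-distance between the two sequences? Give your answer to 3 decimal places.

0.333

Differing sites — 1:C/A; 2:A/C; 3:G/A; 10:U/C; 12:U/C; 13:U/C; 24:A/G; 26:A/U; 32:U/A; 35:U/A; 37:C/U; 38:G/U; 41:A/U; 42:G/U.
There are 14 differences over 42 sites, so p = 14/42 = 0.333.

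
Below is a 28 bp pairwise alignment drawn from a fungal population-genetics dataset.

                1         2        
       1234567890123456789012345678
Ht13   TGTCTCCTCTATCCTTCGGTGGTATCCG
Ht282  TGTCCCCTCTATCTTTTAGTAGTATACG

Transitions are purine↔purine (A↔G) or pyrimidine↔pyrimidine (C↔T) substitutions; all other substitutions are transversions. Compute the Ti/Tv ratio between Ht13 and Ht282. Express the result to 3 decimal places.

5.000

Mismatches occur at site 5 (T→C, transition), site 14 (C→T, transition), site 17 (C→T, transition), site 18 (G→A, transition), site 21 (G→A, transition), site 26 (C→A, transversion).
Of the 6 differences, 5 transitions and 1 transversion, so Ti/Tv = 5/1 = 5.000.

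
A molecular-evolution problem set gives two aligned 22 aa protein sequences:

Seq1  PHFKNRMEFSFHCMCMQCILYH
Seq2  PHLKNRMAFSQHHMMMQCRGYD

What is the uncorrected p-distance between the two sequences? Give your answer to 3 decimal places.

The sequences differ at positions 3 (F/L), 8 (E/A), 11 (F/Q), 13 (C/H), 15 (C/M), 19 (I/R), 20 (L/G), 22 (H/D).
There are 8 differences over 22 sites, so p = 8/22 = 0.364.

0.364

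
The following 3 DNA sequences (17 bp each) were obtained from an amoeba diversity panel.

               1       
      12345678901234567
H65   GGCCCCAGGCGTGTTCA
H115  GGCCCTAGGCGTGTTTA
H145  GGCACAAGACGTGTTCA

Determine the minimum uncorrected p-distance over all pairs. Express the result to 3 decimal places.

0.118

Pairwise Hamming distances:
  H65 vs H115: 2
  H65 vs H145: 3
  H115 vs H145: 4
The smallest is 2 mismatches, between H65 and H115; p = 2/17 = 0.118.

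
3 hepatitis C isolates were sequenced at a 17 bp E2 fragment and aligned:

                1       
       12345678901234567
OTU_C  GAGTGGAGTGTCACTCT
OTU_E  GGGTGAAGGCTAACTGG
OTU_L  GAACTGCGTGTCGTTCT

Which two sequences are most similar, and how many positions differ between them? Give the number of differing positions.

Pairwise Hamming distances:
  OTU_C vs OTU_E: 7
  OTU_C vs OTU_L: 6
  OTU_E vs OTU_L: 13
The smallest is 6, between OTU_C and OTU_L.

6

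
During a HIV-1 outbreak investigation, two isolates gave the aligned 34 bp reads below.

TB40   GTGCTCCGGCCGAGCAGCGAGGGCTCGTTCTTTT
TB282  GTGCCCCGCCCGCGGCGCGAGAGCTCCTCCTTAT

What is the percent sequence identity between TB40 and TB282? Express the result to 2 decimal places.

Differing sites — 5:T/C; 9:G/C; 13:A/C; 15:C/G; 16:A/C; 22:G/A; 27:G/C; 29:T/C; 33:T/A.
25 of the 34 sites match, so the percent identity is 25/34 × 100 = 73.53%.

73.53%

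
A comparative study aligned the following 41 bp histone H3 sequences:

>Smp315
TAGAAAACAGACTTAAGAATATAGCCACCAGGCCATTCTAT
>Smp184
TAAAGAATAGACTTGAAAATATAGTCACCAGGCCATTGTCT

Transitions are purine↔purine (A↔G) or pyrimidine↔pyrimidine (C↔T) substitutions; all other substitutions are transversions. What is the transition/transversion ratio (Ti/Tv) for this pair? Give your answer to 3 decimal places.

Differing sites — 3:G/A (Ti); 5:A/G (Ti); 8:C/T (Ti); 15:A/G (Ti); 17:G/A (Ti); 25:C/T (Ti); 38:C/G (Tv); 40:A/C (Tv).
Of the 8 differences, 6 transitions and 2 transversions, so Ti/Tv = 6/2 = 3.000.

3.000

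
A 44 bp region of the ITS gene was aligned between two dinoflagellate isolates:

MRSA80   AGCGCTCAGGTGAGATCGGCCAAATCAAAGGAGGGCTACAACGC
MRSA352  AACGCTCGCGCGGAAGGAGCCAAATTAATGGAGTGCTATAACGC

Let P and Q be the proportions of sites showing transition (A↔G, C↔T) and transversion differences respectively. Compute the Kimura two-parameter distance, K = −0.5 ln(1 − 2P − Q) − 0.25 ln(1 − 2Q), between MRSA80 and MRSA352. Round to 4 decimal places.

0.3888

Mismatches occur at site 2 (G↔A, transition), site 8 (A↔G, transition), site 9 (G↔C, transversion), site 11 (T↔C, transition), site 13 (A↔G, transition), site 14 (G↔A, transition), site 16 (T↔G, transversion), site 17 (C↔G, transversion), site 18 (G↔A, transition), site 26 (C↔T, transition), site 29 (A↔T, transversion), site 34 (G↔T, transversion), site 39 (C↔T, transition).
Of the 13 differences, 8 transitions and 5 transversions over 44 sites: P = 8/44 = 0.181818, Q = 5/44 = 0.113636.
d = −0.5·ln(0.522728) − 0.25·ln(0.772728) = −0.5·(-0.648694) − 0.25·(-0.257828) = 0.3888.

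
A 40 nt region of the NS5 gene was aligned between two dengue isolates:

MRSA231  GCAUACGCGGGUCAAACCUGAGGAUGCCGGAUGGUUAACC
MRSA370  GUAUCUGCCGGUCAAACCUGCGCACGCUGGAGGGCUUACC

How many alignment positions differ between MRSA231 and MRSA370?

11

Differing sites — 2:C/U; 5:A/C; 6:C/U; 9:G/C; 21:A/C; 23:G/C; 25:U/C; 28:C/U; 32:U/G; 35:U/C; 37:A/U.
That gives 11 mismatches out of 40 aligned sites, so the Hamming distance is 11.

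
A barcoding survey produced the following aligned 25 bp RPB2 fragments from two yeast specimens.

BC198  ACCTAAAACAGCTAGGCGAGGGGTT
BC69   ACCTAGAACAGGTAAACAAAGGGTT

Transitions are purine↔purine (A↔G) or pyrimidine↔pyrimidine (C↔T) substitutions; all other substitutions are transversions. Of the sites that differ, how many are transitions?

5

Differing sites — 6:A/G (Ti); 12:C/G (Tv); 15:G/A (Ti); 16:G/A (Ti); 18:G/A (Ti); 20:G/A (Ti).
Of the 6 differences, 5 transitions and 1 transversion, so the answer is 5.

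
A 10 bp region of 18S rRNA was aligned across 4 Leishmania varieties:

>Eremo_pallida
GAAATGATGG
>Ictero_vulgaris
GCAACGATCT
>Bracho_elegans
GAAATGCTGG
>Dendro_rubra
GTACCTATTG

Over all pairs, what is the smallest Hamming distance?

1

Pairwise Hamming distances:
  Eremo_pallida vs Ictero_vulgaris: 4
  Eremo_pallida vs Bracho_elegans: 1
  Eremo_pallida vs Dendro_rubra: 5
  Ictero_vulgaris vs Bracho_elegans: 5
  Ictero_vulgaris vs Dendro_rubra: 5
  Bracho_elegans vs Dendro_rubra: 6
The smallest is 1, between Eremo_pallida and Bracho_elegans.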